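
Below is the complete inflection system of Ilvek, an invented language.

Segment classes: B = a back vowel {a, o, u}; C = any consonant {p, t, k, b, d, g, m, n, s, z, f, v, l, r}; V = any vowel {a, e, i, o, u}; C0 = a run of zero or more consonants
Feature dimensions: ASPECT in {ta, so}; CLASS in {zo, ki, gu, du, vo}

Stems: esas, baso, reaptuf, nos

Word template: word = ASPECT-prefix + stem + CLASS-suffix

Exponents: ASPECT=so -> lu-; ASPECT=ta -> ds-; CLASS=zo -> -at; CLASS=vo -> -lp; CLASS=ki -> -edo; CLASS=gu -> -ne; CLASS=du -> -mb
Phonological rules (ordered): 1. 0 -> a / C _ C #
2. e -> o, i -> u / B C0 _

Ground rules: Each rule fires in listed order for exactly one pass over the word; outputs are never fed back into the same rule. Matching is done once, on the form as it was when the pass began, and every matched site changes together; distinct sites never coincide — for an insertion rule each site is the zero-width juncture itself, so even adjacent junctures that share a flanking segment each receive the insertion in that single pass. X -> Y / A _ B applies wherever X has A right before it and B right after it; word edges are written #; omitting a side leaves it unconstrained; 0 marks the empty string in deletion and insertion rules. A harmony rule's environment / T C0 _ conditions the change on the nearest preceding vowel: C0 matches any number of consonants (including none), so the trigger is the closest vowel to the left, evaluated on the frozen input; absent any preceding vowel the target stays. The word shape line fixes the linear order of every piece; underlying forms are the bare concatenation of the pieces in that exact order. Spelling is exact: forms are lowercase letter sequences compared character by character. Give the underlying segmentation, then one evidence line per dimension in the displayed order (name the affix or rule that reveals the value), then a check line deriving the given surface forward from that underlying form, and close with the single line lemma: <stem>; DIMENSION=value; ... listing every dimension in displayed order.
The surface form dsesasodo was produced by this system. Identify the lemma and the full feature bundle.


underlying: ds-esas-edo
ASPECT=ta - signalled by the affix ds-
CLASS=ki - signalled by the affix -edo
check: dsesasedo -> dsesasedo -> dsesasodo
lemma: esas; ASPECT=ta; CLASS=ki


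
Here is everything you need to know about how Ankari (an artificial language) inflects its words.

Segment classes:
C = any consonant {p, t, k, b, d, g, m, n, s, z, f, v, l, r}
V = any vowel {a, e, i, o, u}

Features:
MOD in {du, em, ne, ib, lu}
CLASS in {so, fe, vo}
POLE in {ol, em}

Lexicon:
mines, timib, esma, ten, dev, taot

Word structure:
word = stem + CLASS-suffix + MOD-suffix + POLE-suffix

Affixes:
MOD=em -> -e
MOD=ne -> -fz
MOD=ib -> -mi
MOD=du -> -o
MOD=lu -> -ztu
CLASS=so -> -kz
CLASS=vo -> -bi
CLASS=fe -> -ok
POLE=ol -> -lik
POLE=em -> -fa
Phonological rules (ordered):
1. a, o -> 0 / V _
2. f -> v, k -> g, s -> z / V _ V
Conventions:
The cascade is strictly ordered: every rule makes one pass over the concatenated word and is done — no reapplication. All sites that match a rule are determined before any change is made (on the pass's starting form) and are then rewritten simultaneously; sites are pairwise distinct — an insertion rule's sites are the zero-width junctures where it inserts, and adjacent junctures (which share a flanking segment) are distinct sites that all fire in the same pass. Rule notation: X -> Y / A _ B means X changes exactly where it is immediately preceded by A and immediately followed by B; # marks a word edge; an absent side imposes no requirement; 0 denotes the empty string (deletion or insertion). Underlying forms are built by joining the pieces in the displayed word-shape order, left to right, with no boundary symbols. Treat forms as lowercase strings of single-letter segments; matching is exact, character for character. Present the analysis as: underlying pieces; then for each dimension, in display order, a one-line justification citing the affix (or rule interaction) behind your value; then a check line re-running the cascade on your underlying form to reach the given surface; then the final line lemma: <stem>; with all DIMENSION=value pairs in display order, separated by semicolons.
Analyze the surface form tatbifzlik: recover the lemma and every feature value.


underlying: taot-bi-fz-lik
MOD=ne - signalled by the affix -fz
CLASS=vo - signalled by the affix -bi
POLE=ol - signalled by the affix -lik
check: taotbifzlik -> tatbifzlik -> tatbifzlik
lemma: taot; MOD=ne; CLASS=vo; POLE=ol


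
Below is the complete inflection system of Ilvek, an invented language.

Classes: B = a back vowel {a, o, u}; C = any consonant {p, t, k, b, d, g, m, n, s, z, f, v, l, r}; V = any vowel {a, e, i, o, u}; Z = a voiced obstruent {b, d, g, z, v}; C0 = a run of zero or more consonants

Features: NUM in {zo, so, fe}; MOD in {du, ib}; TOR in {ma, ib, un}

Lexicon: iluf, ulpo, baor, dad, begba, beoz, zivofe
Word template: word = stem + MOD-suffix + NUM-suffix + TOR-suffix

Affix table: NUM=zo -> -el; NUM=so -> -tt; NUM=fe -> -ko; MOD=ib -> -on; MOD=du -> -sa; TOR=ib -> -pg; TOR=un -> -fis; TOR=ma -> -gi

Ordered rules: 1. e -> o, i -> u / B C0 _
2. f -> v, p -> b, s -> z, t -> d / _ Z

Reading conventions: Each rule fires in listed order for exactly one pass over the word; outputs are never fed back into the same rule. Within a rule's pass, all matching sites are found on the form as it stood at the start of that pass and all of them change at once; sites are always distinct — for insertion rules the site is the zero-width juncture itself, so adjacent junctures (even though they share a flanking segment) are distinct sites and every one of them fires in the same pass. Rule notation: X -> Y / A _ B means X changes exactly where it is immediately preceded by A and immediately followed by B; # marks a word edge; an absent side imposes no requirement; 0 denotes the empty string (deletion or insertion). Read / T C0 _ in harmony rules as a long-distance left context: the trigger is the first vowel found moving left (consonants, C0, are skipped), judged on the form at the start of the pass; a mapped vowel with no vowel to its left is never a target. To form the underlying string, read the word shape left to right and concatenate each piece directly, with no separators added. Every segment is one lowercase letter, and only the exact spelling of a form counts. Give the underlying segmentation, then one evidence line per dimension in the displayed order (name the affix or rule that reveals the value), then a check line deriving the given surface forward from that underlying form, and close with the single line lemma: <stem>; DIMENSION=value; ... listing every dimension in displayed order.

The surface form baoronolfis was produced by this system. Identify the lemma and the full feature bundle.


underlying: baor-on-el-fis
NUM=zo - signalled by the affix -el
MOD=ib - signalled by the affix -on
TOR=un - signalled by the affix -fis
check: baoronelfis -> baoronolfis -> baoronolfis
lemma: baor; NUM=zo; MOD=ib; TOR=un


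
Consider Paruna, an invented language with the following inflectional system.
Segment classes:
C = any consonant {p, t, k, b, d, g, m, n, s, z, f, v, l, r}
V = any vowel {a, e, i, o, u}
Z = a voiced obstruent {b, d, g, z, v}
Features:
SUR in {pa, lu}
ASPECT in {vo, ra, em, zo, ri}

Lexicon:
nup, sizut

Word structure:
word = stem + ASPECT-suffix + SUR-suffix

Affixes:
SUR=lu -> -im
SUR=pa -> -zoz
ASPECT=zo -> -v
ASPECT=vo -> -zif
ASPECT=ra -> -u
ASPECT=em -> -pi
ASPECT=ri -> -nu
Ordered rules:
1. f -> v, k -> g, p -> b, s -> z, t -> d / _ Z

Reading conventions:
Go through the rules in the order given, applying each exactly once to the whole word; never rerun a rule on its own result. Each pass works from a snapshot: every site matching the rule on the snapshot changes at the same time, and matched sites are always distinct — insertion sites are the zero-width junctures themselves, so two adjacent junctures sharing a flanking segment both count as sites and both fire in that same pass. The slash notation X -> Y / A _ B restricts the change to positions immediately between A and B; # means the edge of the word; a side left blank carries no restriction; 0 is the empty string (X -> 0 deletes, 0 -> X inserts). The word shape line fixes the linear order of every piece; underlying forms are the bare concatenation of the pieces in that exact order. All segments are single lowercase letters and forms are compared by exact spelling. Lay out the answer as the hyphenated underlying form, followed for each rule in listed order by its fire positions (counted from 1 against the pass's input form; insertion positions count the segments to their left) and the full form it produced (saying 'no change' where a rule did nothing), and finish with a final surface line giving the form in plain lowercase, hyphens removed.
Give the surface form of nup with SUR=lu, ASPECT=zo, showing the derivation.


underlying: nup-v-im
1. f -> v, k -> g, p -> b, s -> z, t -> d / _ Z: fires at position(s) 3: nubvim
surface: nubvim


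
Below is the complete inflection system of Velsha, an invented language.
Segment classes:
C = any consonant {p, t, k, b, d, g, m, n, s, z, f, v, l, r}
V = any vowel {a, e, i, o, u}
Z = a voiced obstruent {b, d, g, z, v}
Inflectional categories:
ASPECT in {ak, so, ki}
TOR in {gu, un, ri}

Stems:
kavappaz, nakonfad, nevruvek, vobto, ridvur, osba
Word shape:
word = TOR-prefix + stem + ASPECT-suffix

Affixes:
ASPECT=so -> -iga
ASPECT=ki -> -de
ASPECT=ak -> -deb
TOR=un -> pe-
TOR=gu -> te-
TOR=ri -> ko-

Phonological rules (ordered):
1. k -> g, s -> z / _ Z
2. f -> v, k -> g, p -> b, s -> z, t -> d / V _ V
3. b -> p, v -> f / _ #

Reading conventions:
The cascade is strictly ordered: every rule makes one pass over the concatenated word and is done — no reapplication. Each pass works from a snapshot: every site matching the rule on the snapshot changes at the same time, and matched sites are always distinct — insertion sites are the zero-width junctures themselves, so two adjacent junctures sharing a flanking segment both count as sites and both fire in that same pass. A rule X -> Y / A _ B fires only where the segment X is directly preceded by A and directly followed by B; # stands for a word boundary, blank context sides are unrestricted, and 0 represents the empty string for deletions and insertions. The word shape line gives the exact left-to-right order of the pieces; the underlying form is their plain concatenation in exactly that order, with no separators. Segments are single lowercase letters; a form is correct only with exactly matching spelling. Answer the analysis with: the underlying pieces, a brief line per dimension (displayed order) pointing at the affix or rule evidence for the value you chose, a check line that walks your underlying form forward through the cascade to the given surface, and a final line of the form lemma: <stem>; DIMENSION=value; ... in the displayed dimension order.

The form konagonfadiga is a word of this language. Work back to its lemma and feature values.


underlying: ko-nakonfad-iga
ASPECT=so - signalled by the affix -iga
TOR=ri - signalled by the affix ko-
check: konakonfadiga -> konakonfadiga -> konagonfadiga -> konagonfadiga
lemma: nakonfad; ASPECT=so; TOR=ri


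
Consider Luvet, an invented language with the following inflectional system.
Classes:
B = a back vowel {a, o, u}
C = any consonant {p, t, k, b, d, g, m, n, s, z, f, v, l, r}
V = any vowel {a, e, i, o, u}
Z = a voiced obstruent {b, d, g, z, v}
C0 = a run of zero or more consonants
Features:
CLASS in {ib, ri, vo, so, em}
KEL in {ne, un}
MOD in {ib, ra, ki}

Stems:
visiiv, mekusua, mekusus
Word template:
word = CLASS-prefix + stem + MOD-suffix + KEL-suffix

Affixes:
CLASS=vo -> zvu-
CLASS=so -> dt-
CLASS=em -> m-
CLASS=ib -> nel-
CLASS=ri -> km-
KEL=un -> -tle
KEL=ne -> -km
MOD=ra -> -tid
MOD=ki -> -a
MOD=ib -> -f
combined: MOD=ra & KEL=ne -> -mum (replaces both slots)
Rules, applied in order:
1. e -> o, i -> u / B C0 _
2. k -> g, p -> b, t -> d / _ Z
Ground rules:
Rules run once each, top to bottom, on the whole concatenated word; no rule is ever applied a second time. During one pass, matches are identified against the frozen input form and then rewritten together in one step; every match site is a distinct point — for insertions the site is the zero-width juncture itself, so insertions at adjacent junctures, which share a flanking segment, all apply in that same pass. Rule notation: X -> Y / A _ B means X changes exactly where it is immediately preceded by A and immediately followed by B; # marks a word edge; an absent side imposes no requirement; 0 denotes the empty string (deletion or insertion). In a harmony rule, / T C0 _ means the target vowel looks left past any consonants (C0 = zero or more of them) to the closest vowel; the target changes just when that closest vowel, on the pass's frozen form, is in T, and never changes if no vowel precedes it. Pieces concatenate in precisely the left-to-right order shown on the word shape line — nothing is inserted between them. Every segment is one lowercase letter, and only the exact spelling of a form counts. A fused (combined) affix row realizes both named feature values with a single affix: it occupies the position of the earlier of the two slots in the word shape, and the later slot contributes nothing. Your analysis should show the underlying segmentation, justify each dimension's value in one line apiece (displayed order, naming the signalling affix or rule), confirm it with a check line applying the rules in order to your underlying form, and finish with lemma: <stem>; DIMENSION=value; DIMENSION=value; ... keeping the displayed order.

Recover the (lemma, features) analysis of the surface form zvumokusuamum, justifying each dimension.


underlying: zvu-mekusua-mum
CLASS=vo - signalled by the affix zvu-
KEL=ne - signalled by the combined affix row
MOD=ra - signalled by the combined affix row
check: zvumekusuamum -> zvumokusuamum -> zvumokusuamum
lemma: mekusua; CLASS=vo; KEL=ne; MOD=ra


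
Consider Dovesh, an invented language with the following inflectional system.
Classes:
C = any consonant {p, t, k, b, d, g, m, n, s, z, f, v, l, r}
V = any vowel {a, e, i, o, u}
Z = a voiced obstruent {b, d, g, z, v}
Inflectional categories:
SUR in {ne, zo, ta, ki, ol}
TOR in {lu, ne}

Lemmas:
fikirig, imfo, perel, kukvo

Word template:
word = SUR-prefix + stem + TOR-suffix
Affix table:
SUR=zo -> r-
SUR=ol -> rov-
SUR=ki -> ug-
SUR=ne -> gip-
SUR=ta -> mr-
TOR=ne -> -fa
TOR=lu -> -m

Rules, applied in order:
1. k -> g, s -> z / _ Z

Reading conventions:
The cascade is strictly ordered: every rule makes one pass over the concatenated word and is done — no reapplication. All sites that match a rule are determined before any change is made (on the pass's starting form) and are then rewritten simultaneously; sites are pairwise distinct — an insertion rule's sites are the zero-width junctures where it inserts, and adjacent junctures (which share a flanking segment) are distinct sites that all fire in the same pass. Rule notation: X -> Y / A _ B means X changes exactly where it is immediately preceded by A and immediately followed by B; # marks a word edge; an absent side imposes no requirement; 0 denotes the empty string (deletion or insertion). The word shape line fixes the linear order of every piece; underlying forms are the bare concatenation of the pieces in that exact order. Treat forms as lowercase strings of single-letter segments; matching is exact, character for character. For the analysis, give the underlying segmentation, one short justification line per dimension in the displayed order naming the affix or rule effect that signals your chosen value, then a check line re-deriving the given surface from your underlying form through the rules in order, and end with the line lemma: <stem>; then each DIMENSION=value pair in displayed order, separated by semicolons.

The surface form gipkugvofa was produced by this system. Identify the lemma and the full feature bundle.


underlying: gip-kukvo-fa
SUR=ne - signalled by the affix gip-
TOR=ne - signalled by the affix -fa
check: gipkukvofa -> gipkugvofa
lemma: kukvo; SUR=ne; TOR=ne


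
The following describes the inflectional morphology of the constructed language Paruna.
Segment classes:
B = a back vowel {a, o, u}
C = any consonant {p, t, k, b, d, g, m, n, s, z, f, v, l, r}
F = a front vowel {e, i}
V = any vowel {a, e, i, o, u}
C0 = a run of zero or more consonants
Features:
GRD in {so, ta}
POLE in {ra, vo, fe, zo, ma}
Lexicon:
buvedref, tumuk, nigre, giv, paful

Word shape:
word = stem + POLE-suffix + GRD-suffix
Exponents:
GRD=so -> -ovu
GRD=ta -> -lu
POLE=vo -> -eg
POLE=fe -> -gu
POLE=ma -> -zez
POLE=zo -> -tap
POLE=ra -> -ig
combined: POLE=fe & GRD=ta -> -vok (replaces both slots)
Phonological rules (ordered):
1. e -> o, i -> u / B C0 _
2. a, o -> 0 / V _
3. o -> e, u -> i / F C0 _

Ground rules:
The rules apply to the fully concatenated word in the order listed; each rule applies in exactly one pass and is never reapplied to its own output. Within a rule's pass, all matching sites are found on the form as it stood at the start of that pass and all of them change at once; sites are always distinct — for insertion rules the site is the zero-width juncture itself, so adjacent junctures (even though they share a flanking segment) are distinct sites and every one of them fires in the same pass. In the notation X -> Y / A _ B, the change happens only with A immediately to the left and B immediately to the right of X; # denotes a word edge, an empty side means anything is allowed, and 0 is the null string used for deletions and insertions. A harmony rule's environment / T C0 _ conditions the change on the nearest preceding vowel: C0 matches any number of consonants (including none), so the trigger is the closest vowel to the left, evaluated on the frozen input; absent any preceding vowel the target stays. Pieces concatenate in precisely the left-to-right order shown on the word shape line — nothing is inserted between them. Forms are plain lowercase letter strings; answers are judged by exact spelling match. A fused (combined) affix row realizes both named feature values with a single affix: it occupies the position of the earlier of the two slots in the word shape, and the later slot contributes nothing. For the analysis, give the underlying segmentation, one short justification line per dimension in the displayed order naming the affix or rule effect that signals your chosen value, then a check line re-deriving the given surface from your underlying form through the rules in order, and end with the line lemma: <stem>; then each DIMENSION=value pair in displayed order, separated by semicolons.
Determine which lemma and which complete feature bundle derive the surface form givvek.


underlying: giv-vok
GRD=ta - signalled by the combined affix row
POLE=fe - signalled by the combined affix row
check: givvok -> givvok -> givvok -> givvek
lemma: giv; GRD=ta; POLE=fe


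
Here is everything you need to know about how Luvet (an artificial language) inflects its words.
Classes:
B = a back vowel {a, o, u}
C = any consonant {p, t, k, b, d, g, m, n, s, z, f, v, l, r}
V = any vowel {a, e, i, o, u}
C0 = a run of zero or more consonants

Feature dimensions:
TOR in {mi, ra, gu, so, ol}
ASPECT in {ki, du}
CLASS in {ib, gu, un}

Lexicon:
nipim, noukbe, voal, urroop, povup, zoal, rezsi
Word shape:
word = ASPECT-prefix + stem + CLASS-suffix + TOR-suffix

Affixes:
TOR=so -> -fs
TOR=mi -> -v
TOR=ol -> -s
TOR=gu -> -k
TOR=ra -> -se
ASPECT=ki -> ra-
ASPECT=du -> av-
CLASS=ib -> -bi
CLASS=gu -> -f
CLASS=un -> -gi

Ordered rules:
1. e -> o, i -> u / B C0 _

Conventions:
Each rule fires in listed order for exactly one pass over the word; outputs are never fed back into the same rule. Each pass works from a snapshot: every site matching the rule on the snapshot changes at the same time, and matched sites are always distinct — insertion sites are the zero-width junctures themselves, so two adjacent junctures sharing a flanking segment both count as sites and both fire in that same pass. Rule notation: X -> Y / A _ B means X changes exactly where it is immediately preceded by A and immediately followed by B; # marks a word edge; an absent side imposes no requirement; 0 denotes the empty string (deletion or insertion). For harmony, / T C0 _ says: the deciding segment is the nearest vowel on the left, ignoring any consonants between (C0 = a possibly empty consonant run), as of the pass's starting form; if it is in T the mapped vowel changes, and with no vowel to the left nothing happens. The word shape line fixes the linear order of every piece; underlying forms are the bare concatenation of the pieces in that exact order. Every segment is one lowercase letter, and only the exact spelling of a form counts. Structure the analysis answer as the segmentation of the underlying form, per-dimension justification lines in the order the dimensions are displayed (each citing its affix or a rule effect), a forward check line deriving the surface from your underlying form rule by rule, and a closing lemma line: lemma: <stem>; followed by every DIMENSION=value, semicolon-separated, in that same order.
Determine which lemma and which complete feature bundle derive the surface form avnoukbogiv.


underlying: av-noukbe-gi-v
TOR=mi - signalled by the affix -v
ASPECT=du - signalled by the affix av-
CLASS=un - signalled by the affix -gi
check: avnoukbegiv -> avnoukbogiv
lemma: noukbe; TOR=mi; ASPECT=du; CLASS=un


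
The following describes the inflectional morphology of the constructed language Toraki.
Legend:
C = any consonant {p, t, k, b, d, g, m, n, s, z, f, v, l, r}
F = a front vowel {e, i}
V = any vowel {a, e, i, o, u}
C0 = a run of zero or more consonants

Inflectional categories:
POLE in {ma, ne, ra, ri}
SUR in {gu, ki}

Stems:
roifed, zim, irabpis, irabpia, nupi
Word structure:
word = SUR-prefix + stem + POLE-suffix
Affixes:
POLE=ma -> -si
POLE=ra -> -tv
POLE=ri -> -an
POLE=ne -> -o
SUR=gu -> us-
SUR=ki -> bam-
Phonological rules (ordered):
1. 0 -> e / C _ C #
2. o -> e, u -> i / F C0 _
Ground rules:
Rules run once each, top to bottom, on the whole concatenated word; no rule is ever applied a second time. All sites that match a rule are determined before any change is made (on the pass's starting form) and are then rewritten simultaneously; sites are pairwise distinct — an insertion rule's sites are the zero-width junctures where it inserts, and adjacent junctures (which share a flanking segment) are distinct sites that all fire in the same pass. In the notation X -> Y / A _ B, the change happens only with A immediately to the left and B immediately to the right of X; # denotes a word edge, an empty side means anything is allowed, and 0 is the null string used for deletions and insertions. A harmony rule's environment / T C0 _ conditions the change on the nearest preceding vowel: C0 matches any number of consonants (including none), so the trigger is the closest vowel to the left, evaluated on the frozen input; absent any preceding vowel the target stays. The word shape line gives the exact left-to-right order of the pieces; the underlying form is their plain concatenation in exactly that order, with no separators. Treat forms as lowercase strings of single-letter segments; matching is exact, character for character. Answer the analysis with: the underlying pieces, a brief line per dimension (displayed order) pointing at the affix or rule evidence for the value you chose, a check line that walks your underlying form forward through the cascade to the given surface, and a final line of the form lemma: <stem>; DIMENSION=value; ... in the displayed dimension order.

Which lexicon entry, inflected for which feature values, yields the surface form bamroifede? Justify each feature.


underlying: bam-roifed-o
POLE=ne - signalled by the affix -o
SUR=ki - signalled by the affix bam-
check: bamroifedo -> bamroifedo -> bamroifede
lemma: roifed; POLE=ne; SUR=ki


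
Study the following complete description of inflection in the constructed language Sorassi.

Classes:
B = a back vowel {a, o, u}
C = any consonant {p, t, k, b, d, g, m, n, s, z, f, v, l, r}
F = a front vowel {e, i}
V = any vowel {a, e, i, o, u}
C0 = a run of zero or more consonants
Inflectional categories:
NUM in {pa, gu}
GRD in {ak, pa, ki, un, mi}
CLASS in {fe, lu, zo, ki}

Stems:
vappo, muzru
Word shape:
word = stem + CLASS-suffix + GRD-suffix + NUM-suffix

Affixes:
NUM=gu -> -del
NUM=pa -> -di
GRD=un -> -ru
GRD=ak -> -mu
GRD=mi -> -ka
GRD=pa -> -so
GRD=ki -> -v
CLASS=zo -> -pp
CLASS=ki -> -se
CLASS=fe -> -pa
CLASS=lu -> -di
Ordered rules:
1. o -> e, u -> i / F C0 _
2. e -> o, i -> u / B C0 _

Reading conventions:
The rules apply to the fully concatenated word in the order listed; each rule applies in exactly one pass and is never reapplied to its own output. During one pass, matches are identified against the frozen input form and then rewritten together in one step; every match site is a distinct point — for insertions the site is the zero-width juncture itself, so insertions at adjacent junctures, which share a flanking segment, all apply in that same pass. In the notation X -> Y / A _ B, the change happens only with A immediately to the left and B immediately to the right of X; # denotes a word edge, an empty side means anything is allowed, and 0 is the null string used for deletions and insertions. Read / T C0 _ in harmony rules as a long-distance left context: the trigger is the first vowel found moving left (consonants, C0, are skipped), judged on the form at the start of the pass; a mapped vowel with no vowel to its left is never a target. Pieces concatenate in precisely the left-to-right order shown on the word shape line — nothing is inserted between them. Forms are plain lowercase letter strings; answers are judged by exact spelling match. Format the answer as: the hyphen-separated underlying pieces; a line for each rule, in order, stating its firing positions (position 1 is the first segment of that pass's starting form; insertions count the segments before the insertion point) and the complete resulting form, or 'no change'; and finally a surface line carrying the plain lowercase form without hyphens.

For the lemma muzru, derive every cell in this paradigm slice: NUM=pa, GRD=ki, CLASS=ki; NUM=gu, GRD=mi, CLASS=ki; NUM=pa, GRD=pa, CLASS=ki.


cell NUM=pa, GRD=ki, CLASS=ki:
underlying: muzru-se-v-di
1. o -> e, u -> i / F C0 _: no change
2. e -> o, i -> u / B C0 _: fires at position(s) 7: muzrusovdi
surface: muzrusovdi

cell NUM=gu, GRD=mi, CLASS=ki:
underlying: muzru-se-ka-del
1. o -> e, u -> i / F C0 _: no change
2. e -> o, i -> u / B C0 _: fires at position(s) 7, 11: muzrusokadol
surface: muzrusokadol

cell NUM=pa, GRD=pa, CLASS=ki:
underlying: muzru-se-so-di
1. o -> e, u -> i / F C0 _: fires at position(s) 9: muzrusesedi
2. e -> o, i -> u / B C0 _: fires at position(s) 7: muzrusosedi
surface: muzrusosedi


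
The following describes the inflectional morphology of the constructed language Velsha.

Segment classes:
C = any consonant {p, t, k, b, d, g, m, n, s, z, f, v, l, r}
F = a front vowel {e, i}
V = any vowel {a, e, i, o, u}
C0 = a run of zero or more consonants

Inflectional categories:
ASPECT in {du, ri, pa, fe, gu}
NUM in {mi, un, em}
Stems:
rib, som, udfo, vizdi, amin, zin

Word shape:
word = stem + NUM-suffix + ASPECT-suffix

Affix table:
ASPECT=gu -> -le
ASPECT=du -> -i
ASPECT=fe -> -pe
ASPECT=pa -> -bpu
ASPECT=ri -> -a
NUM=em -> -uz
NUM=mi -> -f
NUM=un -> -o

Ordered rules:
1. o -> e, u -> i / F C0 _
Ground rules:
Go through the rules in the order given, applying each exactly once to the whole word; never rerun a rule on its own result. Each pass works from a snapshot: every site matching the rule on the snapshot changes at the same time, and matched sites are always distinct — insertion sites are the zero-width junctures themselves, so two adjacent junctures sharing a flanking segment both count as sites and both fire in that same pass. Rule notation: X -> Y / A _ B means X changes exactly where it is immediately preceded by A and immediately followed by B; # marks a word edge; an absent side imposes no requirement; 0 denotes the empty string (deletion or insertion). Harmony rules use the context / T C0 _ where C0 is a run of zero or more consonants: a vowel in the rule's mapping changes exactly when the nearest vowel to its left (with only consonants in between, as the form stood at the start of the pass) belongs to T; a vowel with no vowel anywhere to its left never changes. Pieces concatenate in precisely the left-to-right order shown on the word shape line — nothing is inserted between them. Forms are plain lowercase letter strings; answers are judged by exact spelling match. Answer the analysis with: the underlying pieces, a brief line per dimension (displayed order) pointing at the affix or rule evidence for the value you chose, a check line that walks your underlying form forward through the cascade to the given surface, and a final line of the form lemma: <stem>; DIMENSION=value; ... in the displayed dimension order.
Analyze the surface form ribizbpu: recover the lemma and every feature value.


underlying: rib-uz-bpu
ASPECT=pa - signalled by the affix -bpu
NUM=em - signalled by the affix -uz
check: ribuzbpu -> ribizbpu
lemma: rib; ASPECT=pa; NUM=em


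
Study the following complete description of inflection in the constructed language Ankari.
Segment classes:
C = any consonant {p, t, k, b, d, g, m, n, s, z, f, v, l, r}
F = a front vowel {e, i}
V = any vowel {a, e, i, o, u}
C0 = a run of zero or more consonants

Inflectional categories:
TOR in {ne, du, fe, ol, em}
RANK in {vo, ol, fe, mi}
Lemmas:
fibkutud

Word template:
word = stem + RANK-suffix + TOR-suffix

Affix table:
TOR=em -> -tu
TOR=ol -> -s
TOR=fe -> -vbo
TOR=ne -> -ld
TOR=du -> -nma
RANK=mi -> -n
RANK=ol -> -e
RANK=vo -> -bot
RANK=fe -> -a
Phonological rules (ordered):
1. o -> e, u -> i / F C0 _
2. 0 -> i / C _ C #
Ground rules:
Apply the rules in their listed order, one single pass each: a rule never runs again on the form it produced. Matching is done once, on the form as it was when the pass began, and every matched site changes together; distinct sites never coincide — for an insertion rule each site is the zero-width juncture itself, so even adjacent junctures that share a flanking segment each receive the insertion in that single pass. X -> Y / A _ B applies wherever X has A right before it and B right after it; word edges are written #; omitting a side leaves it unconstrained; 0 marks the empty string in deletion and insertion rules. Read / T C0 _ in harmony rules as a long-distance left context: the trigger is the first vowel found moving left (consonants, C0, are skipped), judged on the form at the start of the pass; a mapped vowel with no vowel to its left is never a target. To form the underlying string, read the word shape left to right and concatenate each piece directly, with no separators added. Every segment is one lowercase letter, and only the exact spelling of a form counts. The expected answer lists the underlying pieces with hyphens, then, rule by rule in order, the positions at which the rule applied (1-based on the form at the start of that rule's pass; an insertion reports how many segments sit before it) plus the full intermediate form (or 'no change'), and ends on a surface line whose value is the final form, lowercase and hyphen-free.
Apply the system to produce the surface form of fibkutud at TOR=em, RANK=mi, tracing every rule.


underlying: fibkutud-n-tu
1. o -> e, u -> i / F C0 _: fires at position(s) 5: fibkitudntu
2. 0 -> i / C _ C #: no change
surface: fibkitudntu


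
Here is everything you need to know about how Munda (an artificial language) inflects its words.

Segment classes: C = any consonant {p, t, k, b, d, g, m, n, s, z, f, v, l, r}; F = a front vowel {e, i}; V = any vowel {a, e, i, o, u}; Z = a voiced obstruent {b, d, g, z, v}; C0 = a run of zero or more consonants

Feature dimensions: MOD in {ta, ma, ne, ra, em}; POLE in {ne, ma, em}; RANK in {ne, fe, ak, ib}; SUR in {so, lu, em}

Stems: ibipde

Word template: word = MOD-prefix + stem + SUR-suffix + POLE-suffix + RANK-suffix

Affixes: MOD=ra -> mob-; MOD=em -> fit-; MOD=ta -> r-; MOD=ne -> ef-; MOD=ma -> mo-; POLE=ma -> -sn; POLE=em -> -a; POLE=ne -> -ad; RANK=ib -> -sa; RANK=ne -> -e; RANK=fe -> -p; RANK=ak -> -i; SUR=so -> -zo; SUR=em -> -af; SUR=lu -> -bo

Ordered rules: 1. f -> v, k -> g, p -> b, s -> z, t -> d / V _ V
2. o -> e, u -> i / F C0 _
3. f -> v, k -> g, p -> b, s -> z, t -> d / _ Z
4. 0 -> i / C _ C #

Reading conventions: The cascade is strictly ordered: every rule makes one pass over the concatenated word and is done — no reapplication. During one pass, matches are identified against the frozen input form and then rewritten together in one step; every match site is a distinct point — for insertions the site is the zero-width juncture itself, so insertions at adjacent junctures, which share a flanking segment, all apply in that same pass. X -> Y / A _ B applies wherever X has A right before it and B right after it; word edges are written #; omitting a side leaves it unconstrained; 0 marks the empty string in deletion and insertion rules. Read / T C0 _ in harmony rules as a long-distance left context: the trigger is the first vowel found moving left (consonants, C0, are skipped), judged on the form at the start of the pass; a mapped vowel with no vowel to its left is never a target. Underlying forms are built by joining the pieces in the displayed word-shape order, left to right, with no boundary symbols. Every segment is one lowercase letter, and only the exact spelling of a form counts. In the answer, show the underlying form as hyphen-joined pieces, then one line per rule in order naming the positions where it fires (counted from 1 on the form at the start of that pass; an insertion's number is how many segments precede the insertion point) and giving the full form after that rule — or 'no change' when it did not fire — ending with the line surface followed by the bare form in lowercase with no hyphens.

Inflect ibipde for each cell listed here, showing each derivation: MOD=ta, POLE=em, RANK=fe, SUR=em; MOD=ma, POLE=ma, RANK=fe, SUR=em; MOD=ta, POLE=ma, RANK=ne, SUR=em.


cell MOD=ta, POLE=em, RANK=fe, SUR=em:
underlying: r-ibipde-af-a-p
1. f -> v, k -> g, p -> b, s -> z, t -> d / V _ V: fires at position(s) 9: ribipdeavap
2. o -> e, u -> i / F C0 _: no change
3. f -> v, k -> g, p -> b, s -> z, t -> d / _ Z: fires at position(s) 5: ribibdeavap
4. 0 -> i / C _ C #: no change
surface: ribibdeavap

cell MOD=ma, POLE=ma, RANK=fe, SUR=em:
underlying: mo-ibipde-af-sn-p
1. f -> v, k -> g, p -> b, s -> z, t -> d / V _ V: no change
2. o -> e, u -> i / F C0 _: no change
3. f -> v, k -> g, p -> b, s -> z, t -> d / _ Z: fires at position(s) 6: moibibdeafsnp
4. 0 -> i / C _ C #: inserts after position(s) 12: moibibdeafsnip
surface: moibibdeafsnip

cell MOD=ta, POLE=ma, RANK=ne, SUR=em:
underlying: r-ibipde-af-sn-e
1. f -> v, k -> g, p -> b, s -> z, t -> d / V _ V: no change
2. o -> e, u -> i / F C0 _: no change
3. f -> v, k -> g, p -> b, s -> z, t -> d / _ Z: fires at position(s) 5: ribibdeafsne
4. 0 -> i / C _ C #: no change
surface: ribibdeafsne


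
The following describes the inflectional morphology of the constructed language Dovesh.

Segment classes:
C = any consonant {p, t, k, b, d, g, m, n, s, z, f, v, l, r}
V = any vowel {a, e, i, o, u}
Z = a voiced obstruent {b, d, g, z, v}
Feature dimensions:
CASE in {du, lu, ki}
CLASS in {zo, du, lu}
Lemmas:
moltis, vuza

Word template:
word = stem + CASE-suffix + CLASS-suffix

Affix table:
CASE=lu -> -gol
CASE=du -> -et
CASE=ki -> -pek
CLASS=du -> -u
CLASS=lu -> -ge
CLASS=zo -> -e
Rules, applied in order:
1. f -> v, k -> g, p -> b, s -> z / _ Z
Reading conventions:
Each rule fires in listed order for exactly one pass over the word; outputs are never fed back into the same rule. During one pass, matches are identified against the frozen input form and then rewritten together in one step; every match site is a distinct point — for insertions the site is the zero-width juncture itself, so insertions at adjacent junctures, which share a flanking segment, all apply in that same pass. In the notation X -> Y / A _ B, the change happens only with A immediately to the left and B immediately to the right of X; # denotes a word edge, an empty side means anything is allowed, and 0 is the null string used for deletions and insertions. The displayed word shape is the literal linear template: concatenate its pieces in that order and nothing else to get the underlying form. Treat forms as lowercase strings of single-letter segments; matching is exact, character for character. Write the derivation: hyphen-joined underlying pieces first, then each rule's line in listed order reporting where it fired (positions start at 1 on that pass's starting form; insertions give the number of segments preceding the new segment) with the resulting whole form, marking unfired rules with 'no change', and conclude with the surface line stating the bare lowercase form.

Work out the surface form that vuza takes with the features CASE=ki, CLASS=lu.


underlying: vuza-pek-ge
1. f -> v, k -> g, p -> b, s -> z / _ Z: fires at position(s) 7: vuzapegge
surface: vuzapegge


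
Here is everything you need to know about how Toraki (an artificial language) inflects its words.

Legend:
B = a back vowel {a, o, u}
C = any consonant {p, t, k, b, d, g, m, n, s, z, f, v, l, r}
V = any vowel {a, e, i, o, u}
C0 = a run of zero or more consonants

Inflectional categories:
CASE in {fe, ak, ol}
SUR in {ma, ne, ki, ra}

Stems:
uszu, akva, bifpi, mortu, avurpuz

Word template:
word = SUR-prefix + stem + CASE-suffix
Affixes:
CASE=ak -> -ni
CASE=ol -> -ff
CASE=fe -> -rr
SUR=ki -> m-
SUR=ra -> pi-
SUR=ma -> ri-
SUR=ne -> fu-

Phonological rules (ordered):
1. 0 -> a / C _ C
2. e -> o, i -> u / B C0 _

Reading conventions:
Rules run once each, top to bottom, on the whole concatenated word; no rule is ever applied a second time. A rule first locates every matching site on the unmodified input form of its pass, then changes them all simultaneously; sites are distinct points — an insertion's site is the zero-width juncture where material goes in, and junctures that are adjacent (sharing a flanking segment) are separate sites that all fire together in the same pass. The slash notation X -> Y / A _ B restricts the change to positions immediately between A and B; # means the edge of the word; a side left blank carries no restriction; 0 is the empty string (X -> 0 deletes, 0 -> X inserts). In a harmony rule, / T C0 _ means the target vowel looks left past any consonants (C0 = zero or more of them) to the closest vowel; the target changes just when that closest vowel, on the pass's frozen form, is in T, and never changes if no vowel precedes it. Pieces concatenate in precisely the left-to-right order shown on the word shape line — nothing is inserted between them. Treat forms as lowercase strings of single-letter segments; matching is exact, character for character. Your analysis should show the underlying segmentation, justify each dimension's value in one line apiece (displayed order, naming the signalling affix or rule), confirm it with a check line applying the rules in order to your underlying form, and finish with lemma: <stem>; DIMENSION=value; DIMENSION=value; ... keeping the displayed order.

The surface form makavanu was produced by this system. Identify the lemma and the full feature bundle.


underlying: m-akva-ni
CASE=ak - signalled by the affix -ni
SUR=ki - signalled by the affix m-
check: makvani -> makavani -> makavanu
lemma: akva; CASE=ak; SUR=ki


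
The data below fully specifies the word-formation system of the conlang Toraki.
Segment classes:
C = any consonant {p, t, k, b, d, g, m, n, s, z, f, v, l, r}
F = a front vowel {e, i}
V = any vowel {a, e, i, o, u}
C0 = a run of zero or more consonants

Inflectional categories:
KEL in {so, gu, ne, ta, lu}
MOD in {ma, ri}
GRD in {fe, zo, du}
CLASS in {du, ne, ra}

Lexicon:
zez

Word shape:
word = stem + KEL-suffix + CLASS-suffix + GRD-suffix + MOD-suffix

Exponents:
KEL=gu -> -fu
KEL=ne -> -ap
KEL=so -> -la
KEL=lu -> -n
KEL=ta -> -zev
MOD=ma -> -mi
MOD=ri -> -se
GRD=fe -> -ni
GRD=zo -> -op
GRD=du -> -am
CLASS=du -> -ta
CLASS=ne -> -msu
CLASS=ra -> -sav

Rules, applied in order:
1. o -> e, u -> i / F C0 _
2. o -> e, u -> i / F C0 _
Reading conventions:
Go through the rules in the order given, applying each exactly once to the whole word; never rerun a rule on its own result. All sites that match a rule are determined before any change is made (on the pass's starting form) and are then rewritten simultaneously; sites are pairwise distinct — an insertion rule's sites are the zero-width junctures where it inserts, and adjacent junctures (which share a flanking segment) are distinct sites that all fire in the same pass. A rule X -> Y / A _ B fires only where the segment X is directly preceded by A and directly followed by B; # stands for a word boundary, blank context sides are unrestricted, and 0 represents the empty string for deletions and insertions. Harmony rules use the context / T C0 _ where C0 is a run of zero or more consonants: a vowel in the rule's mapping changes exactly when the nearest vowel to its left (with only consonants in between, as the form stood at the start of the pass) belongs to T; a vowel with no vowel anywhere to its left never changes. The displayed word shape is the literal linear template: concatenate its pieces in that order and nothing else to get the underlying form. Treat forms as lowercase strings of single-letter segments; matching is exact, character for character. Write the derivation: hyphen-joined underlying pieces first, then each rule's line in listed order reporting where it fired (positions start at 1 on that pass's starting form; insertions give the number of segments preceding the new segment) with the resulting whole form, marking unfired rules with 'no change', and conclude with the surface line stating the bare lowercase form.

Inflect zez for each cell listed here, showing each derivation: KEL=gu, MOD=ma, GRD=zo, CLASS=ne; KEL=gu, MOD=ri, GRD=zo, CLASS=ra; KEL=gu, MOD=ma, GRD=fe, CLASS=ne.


cell KEL=gu, MOD=ma, GRD=zo, CLASS=ne:
underlying: zez-fu-msu-op-mi
1. o -> e, u -> i / F C0 _: fires at position(s) 5: zezfimsuopmi
2. o -> e, u -> i / F C0 _: fires at position(s) 8: zezfimsiopmi
surface: zezfimsiopmi

cell KEL=gu, MOD=ri, GRD=zo, CLASS=ra:
underlying: zez-fu-sav-op-se
1. o -> e, u -> i / F C0 _: fires at position(s) 5: zezfisavopse
2. o -> e, u -> i / F C0 _: no change
surface: zezfisavopse

cell KEL=gu, MOD=ma, GRD=fe, CLASS=ne:
underlying: zez-fu-msu-ni-mi
1. o -> e, u -> i / F C0 _: fires at position(s) 5: zezfimsunimi
2. o -> e, u -> i / F C0 _: fires at position(s) 8: zezfimsinimi
surface: zezfimsinimi
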